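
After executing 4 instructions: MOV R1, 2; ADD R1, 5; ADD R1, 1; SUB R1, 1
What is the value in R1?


Register state trace:
  MOV R1, 2  → R1 = 2
  ADD R1, 5  → R1 = 2 + 5 = 7
  ADD R1, 1  → R1 = 7 + 1 = 8
  SUB R1, 1  → R1 = 8 - 1 = 7
Final: R1 = 7

7


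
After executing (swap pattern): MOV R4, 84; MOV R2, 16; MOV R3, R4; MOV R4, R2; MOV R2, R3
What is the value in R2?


Register state trace (swap pattern):
  MOV R4, 84  → R4 = 84
  MOV R2, 16  → R2 = 16
  MOV R3, R4  → R3 = 84  (save R4)
  MOV R4, R2  → R4 = 16  (R4 gets R2's value)
  MOV R2, R3  → R2 = 84  (R2 gets saved value)
Final: R2 = 84

84


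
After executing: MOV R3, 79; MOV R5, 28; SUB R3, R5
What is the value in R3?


Register state trace:
  MOV R3, 79  → R3 = 79
  MOV R5, 28  → R5 = 28
  SUB R3, R5  → R3 = 79 - 28 = 51
Final: R3 = 51

51


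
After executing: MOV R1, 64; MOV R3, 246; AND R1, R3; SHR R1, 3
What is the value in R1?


Register state trace:
  MOV R1, 64  → R1 = 64 (0b01000000)
  MOV R3, 246  → R3 = 246 (0b11110110)
  AND R1, R3  → R1 = 64 AND 246 = 64 (0b01000000)
  SHR R1, 3  → R1 = 64 >> 3 = 8
Final: R1 = 8

8


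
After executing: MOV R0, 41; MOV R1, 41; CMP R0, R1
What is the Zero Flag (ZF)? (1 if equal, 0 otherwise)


Register state trace:
  MOV R0, 41  → R0 = 41
  MOV R1, 41  → R1 = 41
  CMP R0, R1  → computes 41 - 41 = 0
  Result is zero, so values are equal
ZF = 1

1


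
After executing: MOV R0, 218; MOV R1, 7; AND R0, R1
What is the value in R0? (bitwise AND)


Register state trace:
  MOV R0, 218  → R0 = 218 (0b11011010)
  MOV R1, 7  → R1 = 7 (0b00000111)
  AND R0, R1  → R0 = 218 AND 7 = 2 (0b00000010)
Final: R0 = 2

2


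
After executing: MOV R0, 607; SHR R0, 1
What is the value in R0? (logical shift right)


Register state trace:
  MOV R0, 607  → R0 = 607
  SHR R0, 1  → R0 = 607 >> 1 = 607 // 2^1 = 303
Final: R0 = 303

303


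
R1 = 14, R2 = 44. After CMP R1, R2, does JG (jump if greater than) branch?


Trace:
  R1 = 14, R2 = 44
  CMP R1, R2  → compares 14 vs 44
  JG checks: is 14 greater than 44?
  14 < 44, so condition is false
Branch taken: No

No


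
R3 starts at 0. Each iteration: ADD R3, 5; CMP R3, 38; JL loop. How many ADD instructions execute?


Loop trace (R3 starts at 0, target 38, step 5):
  ADD #1: R3 = 0 + 5 = 5  → 5 < 38, loop
  ADD #2: R3 = 5 + 5 = 10  → 10 < 38, loop
  ADD #3: R3 = 10 + 5 = 15  → 15 < 38, loop
  ADD #4: R3 = 15 + 5 = 20  → 20 < 38, loop
  ADD #5: R3 = 20 + 5 = 25  → 25 < 38, loop
  ADD #6: R3 = 25 + 5 = 30  → 30 < 38, loop
  ADD #7: R3 = 30 + 5 = 35  → 35 < 38, loop
  ADD #8: R3 = 35 + 5 = 40  → 40 >= 38, exit
Total ADD instructions: 8

8


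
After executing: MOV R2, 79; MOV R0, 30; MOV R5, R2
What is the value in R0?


Register state trace:
  MOV R2, 79  → R2 = 79
  MOV R0, 30  → R0 = 30
  MOV R5, R2  → R5 = 79
Final: R0 = 30

30


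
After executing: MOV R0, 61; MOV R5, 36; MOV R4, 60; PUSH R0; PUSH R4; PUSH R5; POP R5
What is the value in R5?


Stack trace (top is rightmost):
  MOV R0, 61  → R0 = 61
  MOV R5, 36  → R5 = 36
  MOV R4, 60  → R4 = 60
  PUSH R0  → stack: [61]
  PUSH R4  → stack: [61, 60]
  PUSH R5  → stack: [61, 60, 36]
  POP R5  → R5 = 36, stack: [61, 60]
Final: R5 = 36

36


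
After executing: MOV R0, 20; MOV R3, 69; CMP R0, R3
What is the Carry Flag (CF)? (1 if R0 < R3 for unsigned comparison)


Register state trace:
  MOV R0, 20  → R0 = 20
  MOV R3, 69  → R3 = 69
  CMP R0, R3  → unsigned 20 - 69: borrow occurs
  20 < 69, so CF = 1
CF = 1

1


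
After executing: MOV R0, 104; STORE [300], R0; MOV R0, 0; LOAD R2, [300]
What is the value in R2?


Register and memory trace:
  MOV R0, 104  → R0 = 104
  STORE [300], R0  → mem[300] = 104
  MOV R0, 0  → R0 = 0
  LOAD R2, [300]  → R2 = mem[300] = 104
Final: R2 = 104

104


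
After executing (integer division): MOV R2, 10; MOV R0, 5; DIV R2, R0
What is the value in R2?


Register state trace:
  MOV R2, 10  → R2 = 10
  MOV R0, 5  → R0 = 5
  DIV R2, R0  → R2 = 10 // 5 = 2
Final: R2 = 2

2


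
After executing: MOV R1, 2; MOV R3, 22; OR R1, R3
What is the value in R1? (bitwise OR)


Register state trace:
  MOV R1, 2  → R1 = 2 (0b00000010)
  MOV R3, 22  → R3 = 22 (0b00010110)
  OR R1, R3   → R1 = 2 OR 22 = 22 (0b00010110)
Final: R1 = 22

22


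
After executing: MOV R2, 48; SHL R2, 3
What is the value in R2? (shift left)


Register state trace:
  MOV R2, 48  → R2 = 48
  SHL R2, 3  → R2 = 48 << 3 = 48 * 2^3 = 384
Final: R2 = 384

384


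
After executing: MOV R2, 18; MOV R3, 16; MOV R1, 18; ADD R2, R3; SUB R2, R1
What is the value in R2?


Register state trace:
  MOV R2, 18  → R2 = 18
  MOV R3, 16  → R3 = 16
  MOV R1, 18  → R1 = 18
  ADD R2, R3  → R2 = 18 + 16 = 34
  SUB R2, R1  → R2 = 34 - 18 = 16
Final: R2 = 16

16


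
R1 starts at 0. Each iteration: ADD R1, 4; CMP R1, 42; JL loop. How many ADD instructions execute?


Loop trace (R1 starts at 0, target 42, step 4):
  ADD #1: R1 = 0 + 4 = 4  → 4 < 42, loop
  ADD #2: R1 = 4 + 4 = 8  → 8 < 42, loop
  ADD #3: R1 = 8 + 4 = 12  → 12 < 42, loop
  ADD #4: R1 = 12 + 4 = 16  → 16 < 42, loop
  ADD #5: R1 = 16 + 4 = 20  → 20 < 42, loop
  ADD #6: R1 = 20 + 4 = 24  → 24 < 42, loop
  ADD #7: R1 = 24 + 4 = 28  → 28 < 42, loop
  ADD #8: R1 = 28 + 4 = 32  → 32 < 42, loop
  ADD #9: R1 = 32 + 4 = 36  → 36 < 42, loop
  ADD #10: R1 = 36 + 4 = 40  → 40 < 42, loop
  ADD #11: R1 = 40 + 4 = 44  → 44 >= 42, exit
Total ADD instructions: 11

11


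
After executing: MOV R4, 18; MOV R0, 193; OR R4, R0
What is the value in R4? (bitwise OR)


Register state trace:
  MOV R4, 18  → R4 = 18 (0b00010010)
  MOV R0, 193  → R0 = 193 (0b11000001)
  OR R4, R0   → R4 = 18 OR 193 = 211 (0b11010011)
Final: R4 = 211

211


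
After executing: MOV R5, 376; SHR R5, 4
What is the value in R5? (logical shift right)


Register state trace:
  MOV R5, 376  → R5 = 376
  SHR R5, 4  → R5 = 376 >> 4 = 376 // 2^4 = 23
Final: R5 = 23

23


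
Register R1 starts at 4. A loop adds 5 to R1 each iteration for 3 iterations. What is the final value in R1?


Starting value: R1 = 4
  Iter 1: R1 = 4 + 5 = 9
  Iter 2: R1 = 9 + 5 = 14
  Iter 3: R1 = 14 + 5 = 19
Final: R1 = 19

19


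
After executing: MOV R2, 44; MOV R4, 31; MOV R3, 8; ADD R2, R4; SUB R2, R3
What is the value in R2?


Register state trace:
  MOV R2, 44  → R2 = 44
  MOV R4, 31  → R4 = 31
  MOV R3, 8  → R3 = 8
  ADD R2, R4  → R2 = 44 + 31 = 75
  SUB R2, R3  → R2 = 75 - 8 = 67
Final: R2 = 67

67


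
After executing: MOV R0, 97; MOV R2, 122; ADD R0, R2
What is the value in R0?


Register state trace:
  MOV R0, 97  → R0 = 97
  MOV R2, 122  → R2 = 122
  ADD R0, R2  → R0 = 97 + 122 = 219
Final: R0 = 219

219


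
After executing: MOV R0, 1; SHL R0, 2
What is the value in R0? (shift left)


Register state trace:
  MOV R0, 1  → R0 = 1
  SHL R0, 2  → R0 = 1 << 2 = 1 * 2^2 = 4
Final: R0 = 4

4


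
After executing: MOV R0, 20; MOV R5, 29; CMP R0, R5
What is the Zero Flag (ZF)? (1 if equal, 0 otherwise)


Register state trace:
  MOV R0, 20  → R0 = 20
  MOV R5, 29  → R5 = 29
  CMP R0, R5  → computes 20 - 29 = -9
  Result is nonzero, so values are not equal
ZF = 0

0


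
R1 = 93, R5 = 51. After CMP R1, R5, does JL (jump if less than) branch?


Trace:
  R1 = 93, R5 = 51
  CMP R1, R5  → compares 93 vs 51
  JL checks: is 93 less than 51?
  93 > 51, so condition is false
Branch taken: No

No


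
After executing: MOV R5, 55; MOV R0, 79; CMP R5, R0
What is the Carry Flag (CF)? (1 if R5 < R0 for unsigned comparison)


Register state trace:
  MOV R5, 55  → R5 = 55
  MOV R0, 79  → R0 = 79
  CMP R5, R0  → unsigned 55 - 79: borrow occurs
  55 < 79, so CF = 1
CF = 1

1


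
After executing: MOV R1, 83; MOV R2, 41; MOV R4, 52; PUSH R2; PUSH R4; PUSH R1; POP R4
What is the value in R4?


Stack trace (top is rightmost):
  MOV R1, 83  → R1 = 83
  MOV R2, 41  → R2 = 41
  MOV R4, 52  → R4 = 52
  PUSH R2  → stack: [41]
  PUSH R4  → stack: [41, 52]
  PUSH R1  → stack: [41, 52, 83]
  POP R4  → R4 = 83, stack: [41, 52]
Final: R4 = 83

83


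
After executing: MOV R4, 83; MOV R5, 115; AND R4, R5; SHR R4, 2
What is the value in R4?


Register state trace:
  MOV R4, 83  → R4 = 83 (0b01010011)
  MOV R5, 115  → R5 = 115 (0b01110011)
  AND R4, R5  → R4 = 83 AND 115 = 83 (0b01010011)
  SHR R4, 2  → R4 = 83 >> 2 = 20
Final: R4 = 20

20


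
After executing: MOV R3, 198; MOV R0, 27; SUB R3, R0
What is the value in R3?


Register state trace:
  MOV R3, 198  → R3 = 198
  MOV R0, 27  → R0 = 27
  SUB R3, R0  → R3 = 198 - 27 = 171
Final: R3 = 171

171


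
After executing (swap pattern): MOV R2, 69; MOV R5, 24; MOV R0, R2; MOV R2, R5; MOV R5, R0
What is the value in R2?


Register state trace (swap pattern):
  MOV R2, 69  → R2 = 69
  MOV R5, 24  → R5 = 24
  MOV R0, R2  → R0 = 69  (save R2)
  MOV R2, R5  → R2 = 24  (R2 gets R5's value)
  MOV R5, R0  → R5 = 69  (R5 gets saved value)
Final: R2 = 24

24


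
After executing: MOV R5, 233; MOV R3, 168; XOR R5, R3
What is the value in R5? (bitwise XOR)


Register state trace:
  MOV R5, 233  → R5 = 233 (0b11101001)
  MOV R3, 168  → R3 = 168 (0b10101000)
  XOR R5, R3  → R5 = 233 XOR 168 = 65 (0b01000001)
Final: R5 = 65

65


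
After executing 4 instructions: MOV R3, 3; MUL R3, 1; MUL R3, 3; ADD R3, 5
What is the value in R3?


Register state trace:
  MOV R3, 3  → R3 = 3
  MUL R3, 1  → R3 = 3 * 1 = 3
  MUL R3, 3  → R3 = 3 * 3 = 9
  ADD R3, 5  → R3 = 9 + 5 = 14
Final: R3 = 14

14


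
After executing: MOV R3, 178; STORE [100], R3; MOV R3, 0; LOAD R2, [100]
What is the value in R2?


Register and memory trace:
  MOV R3, 178  → R3 = 178
  STORE [100], R3  → mem[100] = 178
  MOV R3, 0  → R3 = 0
  LOAD R2, [100]  → R2 = mem[100] = 178
Final: R2 = 178

178


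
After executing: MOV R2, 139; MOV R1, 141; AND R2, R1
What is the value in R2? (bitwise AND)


Register state trace:
  MOV R2, 139  → R2 = 139 (0b10001011)
  MOV R1, 141  → R1 = 141 (0b10001101)
  AND R2, R1  → R2 = 139 AND 141 = 137 (0b10001001)
Final: R2 = 137

137


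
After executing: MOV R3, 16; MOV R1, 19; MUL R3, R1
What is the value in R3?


Register state trace:
  MOV R3, 16  → R3 = 16
  MOV R1, 19  → R1 = 19
  MUL R3, R1  → R3 = 16 * 19 = 304
Final: R3 = 304

304


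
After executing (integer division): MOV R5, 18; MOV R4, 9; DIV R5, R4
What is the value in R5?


Register state trace:
  MOV R5, 18  → R5 = 18
  MOV R4, 9  → R4 = 9
  DIV R5, R4  → R5 = 18 // 9 = 2
Final: R5 = 2

2


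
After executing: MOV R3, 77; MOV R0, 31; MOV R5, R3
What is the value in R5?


Register state trace:
  MOV R3, 77  → R3 = 77
  MOV R0, 31  → R0 = 31
  MOV R5, R3  → R5 = 77
Final: R5 = 77

77


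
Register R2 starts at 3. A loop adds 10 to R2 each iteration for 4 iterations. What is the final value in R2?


Starting value: R2 = 3
  Iter 1: R2 = 3 + 10 = 13
  Iter 2: R2 = 13 + 10 = 23
  Iter 3: R2 = 23 + 10 = 33
  Iter 4: R2 = 33 + 10 = 43
Final: R2 = 43

43


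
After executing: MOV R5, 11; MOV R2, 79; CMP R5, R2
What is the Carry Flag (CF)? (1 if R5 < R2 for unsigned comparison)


Register state trace:
  MOV R5, 11  → R5 = 11
  MOV R2, 79  → R2 = 79
  CMP R5, R2  → unsigned 11 - 79: borrow occurs
  11 < 79, so CF = 1
CF = 1

1


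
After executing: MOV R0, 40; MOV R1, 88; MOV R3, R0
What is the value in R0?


Register state trace:
  MOV R0, 40  → R0 = 40
  MOV R1, 88  → R1 = 88
  MOV R3, R0  → R3 = 40
Final: R0 = 40

40


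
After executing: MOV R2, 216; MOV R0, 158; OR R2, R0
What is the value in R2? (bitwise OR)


Register state trace:
  MOV R2, 216  → R2 = 216 (0b11011000)
  MOV R0, 158  → R0 = 158 (0b10011110)
  OR R2, R0   → R2 = 216 OR 158 = 222 (0b11011110)
Final: R2 = 222

222


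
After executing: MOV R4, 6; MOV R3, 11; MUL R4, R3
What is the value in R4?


Register state trace:
  MOV R4, 6  → R4 = 6
  MOV R3, 11  → R3 = 11
  MUL R4, R3  → R4 = 6 * 11 = 66
Final: R4 = 66

66


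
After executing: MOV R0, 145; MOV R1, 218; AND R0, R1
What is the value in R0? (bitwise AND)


Register state trace:
  MOV R0, 145  → R0 = 145 (0b10010001)
  MOV R1, 218  → R1 = 218 (0b11011010)
  AND R0, R1  → R0 = 145 AND 218 = 144 (0b10010000)
Final: R0 = 144

144


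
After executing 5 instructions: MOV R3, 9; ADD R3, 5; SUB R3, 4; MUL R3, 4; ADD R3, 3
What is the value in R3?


Register state trace:
  MOV R3, 9  → R3 = 9
  ADD R3, 5  → R3 = 9 + 5 = 14
  SUB R3, 4  → R3 = 14 - 4 = 10
  MUL R3, 4  → R3 = 10 * 4 = 40
  ADD R3, 3  → R3 = 40 + 3 = 43
Final: R3 = 43

43


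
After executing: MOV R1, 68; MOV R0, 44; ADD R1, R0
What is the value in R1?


Register state trace:
  MOV R1, 68  → R1 = 68
  MOV R0, 44  → R0 = 44
  ADD R1, R0  → R1 = 68 + 44 = 112
Final: R1 = 112

112


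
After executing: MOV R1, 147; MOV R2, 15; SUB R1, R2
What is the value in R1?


Register state trace:
  MOV R1, 147  → R1 = 147
  MOV R2, 15  → R2 = 15
  SUB R1, R2  → R1 = 147 - 15 = 132
Final: R1 = 132

132


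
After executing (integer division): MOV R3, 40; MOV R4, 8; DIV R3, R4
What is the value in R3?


Register state trace:
  MOV R3, 40  → R3 = 40
  MOV R4, 8  → R4 = 8
  DIV R3, R4  → R3 = 40 // 8 = 5
Final: R3 = 5

5


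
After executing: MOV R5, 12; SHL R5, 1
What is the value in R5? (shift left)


Register state trace:
  MOV R5, 12  → R5 = 12
  SHL R5, 1  → R5 = 12 << 1 = 12 * 2^1 = 24
Final: R5 = 24

24


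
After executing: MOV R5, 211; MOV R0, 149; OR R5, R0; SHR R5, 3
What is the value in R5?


Register state trace:
  MOV R5, 211  → R5 = 211 (0b11010011)
  MOV R0, 149  → R0 = 149 (0b10010101)
  OR R5, R0  → R5 = 211 OR 149 = 215 (0b11010111)
  SHR R5, 3  → R5 = 215 >> 3 = 26
Final: R5 = 26

26


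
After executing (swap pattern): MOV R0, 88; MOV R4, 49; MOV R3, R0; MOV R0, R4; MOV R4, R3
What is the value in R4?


Register state trace (swap pattern):
  MOV R0, 88  → R0 = 88
  MOV R4, 49  → R4 = 49
  MOV R3, R0  → R3 = 88  (save R0)
  MOV R0, R4  → R0 = 49  (R0 gets R4's value)
  MOV R4, R3  → R4 = 88  (R4 gets saved value)
Final: R4 = 88

88


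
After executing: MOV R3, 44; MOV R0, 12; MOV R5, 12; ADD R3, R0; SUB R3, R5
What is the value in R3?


Register state trace:
  MOV R3, 44  → R3 = 44
  MOV R0, 12  → R0 = 12
  MOV R5, 12  → R5 = 12
  ADD R3, R0  → R3 = 44 + 12 = 56
  SUB R3, R5  → R3 = 56 - 12 = 44
Final: R3 = 44

44


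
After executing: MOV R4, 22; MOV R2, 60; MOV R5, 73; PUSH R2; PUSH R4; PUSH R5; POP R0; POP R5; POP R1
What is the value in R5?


Stack trace (top is rightmost):
  MOV R4, 22  → R4 = 22
  MOV R2, 60  → R2 = 60
  MOV R5, 73  → R5 = 73
  PUSH R2  → stack: [60]
  PUSH R4  → stack: [60, 22]
  PUSH R5  → stack: [60, 22, 73]
  POP R0  → R0 = 73, stack: [60, 22]
  POP R5  → R5 = 22, stack: [60]
  POP R1  → R1 = 60, stack: []
Final: R5 = 22

22


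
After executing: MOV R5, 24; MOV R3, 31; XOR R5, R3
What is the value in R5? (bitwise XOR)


Register state trace:
  MOV R5, 24  → R5 = 24 (0b00011000)
  MOV R3, 31  → R3 = 31 (0b00011111)
  XOR R5, R3  → R5 = 24 XOR 31 = 7 (0b00000111)
Final: R5 = 7

7


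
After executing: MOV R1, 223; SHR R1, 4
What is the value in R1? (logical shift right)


Register state trace:
  MOV R1, 223  → R1 = 223
  SHR R1, 4  → R1 = 223 >> 4 = 223 // 2^4 = 13
Final: R1 = 13

13


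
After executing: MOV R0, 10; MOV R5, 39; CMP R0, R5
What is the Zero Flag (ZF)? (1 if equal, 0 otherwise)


Register state trace:
  MOV R0, 10  → R0 = 10
  MOV R5, 39  → R5 = 39
  CMP R0, R5  → computes 10 - 39 = -29
  Result is nonzero, so values are not equal
ZF = 0

0


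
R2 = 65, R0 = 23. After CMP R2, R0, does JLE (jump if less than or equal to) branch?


Trace:
  R2 = 65, R0 = 23
  CMP R2, R0  → compares 65 vs 23
  JLE checks: is 65 less than or equal to 23?
  65 > 23, so condition is false
Branch taken: No

No


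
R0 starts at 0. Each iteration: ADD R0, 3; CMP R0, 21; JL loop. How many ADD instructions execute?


Loop trace (R0 starts at 0, target 21, step 3):
  ADD #1: R0 = 0 + 3 = 3  → 3 < 21, loop
  ADD #2: R0 = 3 + 3 = 6  → 6 < 21, loop
  ADD #3: R0 = 6 + 3 = 9  → 9 < 21, loop
  ADD #4: R0 = 9 + 3 = 12  → 12 < 21, loop
  ADD #5: R0 = 12 + 3 = 15  → 15 < 21, loop
  ADD #6: R0 = 15 + 3 = 18  → 18 < 21, loop
  ADD #7: R0 = 18 + 3 = 21  → 21 >= 21, exit
Total ADD instructions: 7

7


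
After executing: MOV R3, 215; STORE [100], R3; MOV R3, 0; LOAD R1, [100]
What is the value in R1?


Register and memory trace:
  MOV R3, 215  → R3 = 215
  STORE [100], R3  → mem[100] = 215
  MOV R3, 0  → R3 = 0
  LOAD R1, [100]  → R1 = mem[100] = 215
Final: R1 = 215

215


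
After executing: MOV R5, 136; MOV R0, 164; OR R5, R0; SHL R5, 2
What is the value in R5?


Register state trace:
  MOV R5, 136  → R5 = 136 (0b10001000)
  MOV R0, 164  → R0 = 164 (0b10100100)
  OR R5, R0  → R5 = 136 OR 164 = 172 (0b10101100)
  SHL R5, 2  → R5 = 172 << 2 = 688
Final: R5 = 688

688


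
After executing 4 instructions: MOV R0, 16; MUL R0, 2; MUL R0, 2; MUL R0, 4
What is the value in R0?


Register state trace:
  MOV R0, 16  → R0 = 16
  MUL R0, 2  → R0 = 16 * 2 = 32
  MUL R0, 2  → R0 = 32 * 2 = 64
  MUL R0, 4  → R0 = 64 * 4 = 256
Final: R0 = 256

256


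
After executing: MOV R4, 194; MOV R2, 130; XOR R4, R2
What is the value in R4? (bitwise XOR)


Register state trace:
  MOV R4, 194  → R4 = 194 (0b11000010)
  MOV R2, 130  → R2 = 130 (0b10000010)
  XOR R4, R2  → R4 = 194 XOR 130 = 64 (0b01000000)
Final: R4 = 64

64


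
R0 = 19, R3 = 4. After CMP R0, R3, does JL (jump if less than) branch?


Trace:
  R0 = 19, R3 = 4
  CMP R0, R3  → compares 19 vs 4
  JL checks: is 19 less than 4?
  19 > 4, so condition is false
Branch taken: No

No


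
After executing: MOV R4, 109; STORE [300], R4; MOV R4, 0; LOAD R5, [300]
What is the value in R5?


Register and memory trace:
  MOV R4, 109  → R4 = 109
  STORE [300], R4  → mem[300] = 109
  MOV R4, 0  → R4 = 0
  LOAD R5, [300]  → R5 = mem[300] = 109
Final: R5 = 109

109


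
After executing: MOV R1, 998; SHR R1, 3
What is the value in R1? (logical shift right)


Register state trace:
  MOV R1, 998  → R1 = 998
  SHR R1, 3  → R1 = 998 >> 3 = 998 // 2^3 = 124
Final: R1 = 124

124


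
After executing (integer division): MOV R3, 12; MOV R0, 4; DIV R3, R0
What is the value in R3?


Register state trace:
  MOV R3, 12  → R3 = 12
  MOV R0, 4  → R0 = 4
  DIV R3, R0  → R3 = 12 // 4 = 3
Final: R3 = 3

3


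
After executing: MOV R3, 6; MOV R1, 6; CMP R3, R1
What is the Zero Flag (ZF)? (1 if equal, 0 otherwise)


Register state trace:
  MOV R3, 6  → R3 = 6
  MOV R1, 6  → R1 = 6
  CMP R3, R1  → computes 6 - 6 = 0
  Result is zero, so values are equal
ZF = 1

1


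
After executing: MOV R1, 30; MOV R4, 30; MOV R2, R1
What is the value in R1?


Register state trace:
  MOV R1, 30  → R1 = 30
  MOV R4, 30  → R4 = 30
  MOV R2, R1  → R2 = 30
Final: R1 = 30

30


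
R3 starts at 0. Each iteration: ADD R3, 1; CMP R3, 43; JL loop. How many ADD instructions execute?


Loop trace (R3 starts at 0, target 43, step 1):
  ADD #1: R3 = 0 + 1 = 1  → 1 < 43, loop
  ADD #2: R3 = 1 + 1 = 2  → 2 < 43, loop
  ADD #3: R3 = 2 + 1 = 3  → 3 < 43, loop
  ADD #4: R3 = 3 + 1 = 4  → 4 < 43, loop
  ADD #5: R3 = 4 + 1 = 5  → 5 < 43, loop
  ADD #6: R3 = 5 + 1 = 6  → 6 < 43, loop
  ADD #7: R3 = 6 + 1 = 7  → 7 < 43, loop
  ADD #8: R3 = 7 + 1 = 8  → 8 < 43, loop
  ADD #9: R3 = 8 + 1 = 9  → 9 < 43, loop
  ADD #10: R3 = 9 + 1 = 10  → 10 < 43, loop
  ADD #11: R3 = 10 + 1 = 11  → 11 < 43, loop
  ADD #12: R3 = 11 + 1 = 12  → 12 < 43, loop
  ADD #13: R3 = 12 + 1 = 13  → 13 < 43, loop
  ADD #14: R3 = 13 + 1 = 14  → 14 < 43, loop
  ADD #15: R3 = 14 + 1 = 15  → 15 < 43, loop
  ADD #16: R3 = 15 + 1 = 16  → 16 < 43, loop
  ADD #17: R3 = 16 + 1 = 17  → 17 < 43, loop
  ADD #18: R3 = 17 + 1 = 18  → 18 < 43, loop
  ADD #19: R3 = 18 + 1 = 19  → 19 < 43, loop
  ADD #20: R3 = 19 + 1 = 20  → 20 < 43, loop
  ADD #21: R3 = 20 + 1 = 21  → 21 < 43, loop
  ADD #22: R3 = 21 + 1 = 22  → 22 < 43, loop
  ADD #23: R3 = 22 + 1 = 23  → 23 < 43, loop
  ADD #24: R3 = 23 + 1 = 24  → 24 < 43, loop
  ADD #25: R3 = 24 + 1 = 25  → 25 < 43, loop
  ADD #26: R3 = 25 + 1 = 26  → 26 < 43, loop
  ADD #27: R3 = 26 + 1 = 27  → 27 < 43, loop
  ADD #28: R3 = 27 + 1 = 28  → 28 < 43, loop
  ADD #29: R3 = 28 + 1 = 29  → 29 < 43, loop
  ADD #30: R3 = 29 + 1 = 30  → 30 < 43, loop
  ADD #31: R3 = 30 + 1 = 31  → 31 < 43, loop
  ADD #32: R3 = 31 + 1 = 32  → 32 < 43, loop
  ADD #33: R3 = 32 + 1 = 33  → 33 < 43, loop
  ADD #34: R3 = 33 + 1 = 34  → 34 < 43, loop
  ADD #35: R3 = 34 + 1 = 35  → 35 < 43, loop
  ADD #36: R3 = 35 + 1 = 36  → 36 < 43, loop
  ADD #37: R3 = 36 + 1 = 37  → 37 < 43, loop
  ADD #38: R3 = 37 + 1 = 38  → 38 < 43, loop
  ADD #39: R3 = 38 + 1 = 39  → 39 < 43, loop
  ADD #40: R3 = 39 + 1 = 40  → 40 < 43, loop
  ADD #41: R3 = 40 + 1 = 41  → 41 < 43, loop
  ADD #42: R3 = 41 + 1 = 42  → 42 < 43, loop
  ADD #43: R3 = 42 + 1 = 43  → 43 >= 43, exit
Total ADD instructions: 43

43


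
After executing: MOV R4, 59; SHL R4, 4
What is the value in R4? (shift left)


Register state trace:
  MOV R4, 59  → R4 = 59
  SHL R4, 4  → R4 = 59 << 4 = 59 * 2^4 = 944
Final: R4 = 944

944


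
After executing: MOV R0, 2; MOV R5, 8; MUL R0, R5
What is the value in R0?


Register state trace:
  MOV R0, 2  → R0 = 2
  MOV R5, 8  → R5 = 8
  MUL R0, R5  → R0 = 2 * 8 = 16
Final: R0 = 16

16


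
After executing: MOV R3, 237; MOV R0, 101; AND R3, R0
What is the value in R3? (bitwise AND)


Register state trace:
  MOV R3, 237  → R3 = 237 (0b11101101)
  MOV R0, 101  → R0 = 101 (0b01100101)
  AND R3, R0  → R3 = 237 AND 101 = 101 (0b01100101)
Final: R3 = 101

101


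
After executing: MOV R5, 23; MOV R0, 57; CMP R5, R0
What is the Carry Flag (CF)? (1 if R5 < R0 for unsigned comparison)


Register state trace:
  MOV R5, 23  → R5 = 23
  MOV R0, 57  → R0 = 57
  CMP R5, R0  → unsigned 23 - 57: borrow occurs
  23 < 57, so CF = 1
CF = 1

1


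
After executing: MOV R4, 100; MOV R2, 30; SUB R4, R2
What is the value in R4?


Register state trace:
  MOV R4, 100  → R4 = 100
  MOV R2, 30  → R2 = 30
  SUB R4, R2  → R4 = 100 - 30 = 70
Final: R4 = 70

70


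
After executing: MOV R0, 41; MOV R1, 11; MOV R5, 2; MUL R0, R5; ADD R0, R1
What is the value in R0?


Register state trace:
  MOV R0, 41  → R0 = 41
  MOV R1, 11  → R1 = 11
  MOV R5, 2  → R5 = 2
  MUL R0, R5  → R0 = 41 * 2 = 82
  ADD R0, R1  → R0 = 82 + 11 = 93
Final: R0 = 93

93


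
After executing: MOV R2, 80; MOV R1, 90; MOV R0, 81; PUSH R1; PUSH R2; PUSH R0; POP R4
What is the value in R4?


Stack trace (top is rightmost):
  MOV R2, 80  → R2 = 80
  MOV R1, 90  → R1 = 90
  MOV R0, 81  → R0 = 81
  PUSH R1  → stack: [90]
  PUSH R2  → stack: [90, 80]
  PUSH R0  → stack: [90, 80, 81]
  POP R4  → R4 = 81, stack: [90, 80]
Final: R4 = 81

81


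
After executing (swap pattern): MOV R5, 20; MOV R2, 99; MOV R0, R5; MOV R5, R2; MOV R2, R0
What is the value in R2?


Register state trace (swap pattern):
  MOV R5, 20  → R5 = 20
  MOV R2, 99  → R2 = 99
  MOV R0, R5  → R0 = 20  (save R5)
  MOV R5, R2  → R5 = 99  (R5 gets R2's value)
  MOV R2, R0  → R2 = 20  (R2 gets saved value)
Final: R2 = 20

20


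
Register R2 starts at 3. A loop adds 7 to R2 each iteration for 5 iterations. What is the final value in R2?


Starting value: R2 = 3
  Iter 1: R2 = 3 + 7 = 10
  Iter 2: R2 = 10 + 7 = 17
  Iter 3: R2 = 17 + 7 = 24
  Iter 4: R2 = 24 + 7 = 31
  Iter 5: R2 = 31 + 7 = 38
Final: R2 = 38

38


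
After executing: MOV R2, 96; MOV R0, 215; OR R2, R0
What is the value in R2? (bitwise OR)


Register state trace:
  MOV R2, 96  → R2 = 96 (0b01100000)
  MOV R0, 215  → R0 = 215 (0b11010111)
  OR R2, R0   → R2 = 96 OR 215 = 247 (0b11110111)
Final: R2 = 247

247


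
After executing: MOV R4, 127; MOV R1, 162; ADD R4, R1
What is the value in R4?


Register state trace:
  MOV R4, 127  → R4 = 127
  MOV R1, 162  → R1 = 162
  ADD R4, R1  → R4 = 127 + 162 = 289
Final: R4 = 289

289


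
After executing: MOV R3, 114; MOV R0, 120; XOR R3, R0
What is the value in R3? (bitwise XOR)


Register state trace:
  MOV R3, 114  → R3 = 114 (0b01110010)
  MOV R0, 120  → R0 = 120 (0b01111000)
  XOR R3, R0  → R3 = 114 XOR 120 = 10 (0b00001010)
Final: R3 = 10

10


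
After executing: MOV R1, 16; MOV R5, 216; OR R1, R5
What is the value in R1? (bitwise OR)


Register state trace:
  MOV R1, 16  → R1 = 16 (0b00010000)
  MOV R5, 216  → R5 = 216 (0b11011000)
  OR R1, R5   → R1 = 16 OR 216 = 216 (0b11011000)
Final: R1 = 216

216


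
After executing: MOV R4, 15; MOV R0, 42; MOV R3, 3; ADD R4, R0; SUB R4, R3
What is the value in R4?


Register state trace:
  MOV R4, 15  → R4 = 15
  MOV R0, 42  → R0 = 42
  MOV R3, 3  → R3 = 3
  ADD R4, R0  → R4 = 15 + 42 = 57
  SUB R4, R3  → R4 = 57 - 3 = 54
Final: R4 = 54

54


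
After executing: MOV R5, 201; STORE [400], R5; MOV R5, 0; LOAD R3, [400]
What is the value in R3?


Register and memory trace:
  MOV R5, 201  → R5 = 201
  STORE [400], R5  → mem[400] = 201
  MOV R5, 0  → R5 = 0
  LOAD R3, [400]  → R3 = mem[400] = 201
Final: R3 = 201

201


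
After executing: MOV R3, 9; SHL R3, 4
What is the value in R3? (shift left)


Register state trace:
  MOV R3, 9  → R3 = 9
  SHL R3, 4  → R3 = 9 << 4 = 9 * 2^4 = 144
Final: R3 = 144

144


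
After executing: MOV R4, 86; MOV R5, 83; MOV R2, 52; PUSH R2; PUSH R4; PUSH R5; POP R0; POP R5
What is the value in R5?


Stack trace (top is rightmost):
  MOV R4, 86  → R4 = 86
  MOV R5, 83  → R5 = 83
  MOV R2, 52  → R2 = 52
  PUSH R2  → stack: [52]
  PUSH R4  → stack: [52, 86]
  PUSH R5  → stack: [52, 86, 83]
  POP R0  → R0 = 83, stack: [52, 86]
  POP R5  → R5 = 86, stack: [52]
Final: R5 = 86

86


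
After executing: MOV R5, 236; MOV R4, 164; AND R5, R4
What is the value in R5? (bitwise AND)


Register state trace:
  MOV R5, 236  → R5 = 236 (0b11101100)
  MOV R4, 164  → R4 = 164 (0b10100100)
  AND R5, R4  → R5 = 236 AND 164 = 164 (0b10100100)
Final: R5 = 164

164


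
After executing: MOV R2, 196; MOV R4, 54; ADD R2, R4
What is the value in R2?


Register state trace:
  MOV R2, 196  → R2 = 196
  MOV R4, 54  → R4 = 54
  ADD R2, R4  → R2 = 196 + 54 = 250
Final: R2 = 250

250


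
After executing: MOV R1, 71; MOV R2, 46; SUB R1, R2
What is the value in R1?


Register state trace:
  MOV R1, 71  → R1 = 71
  MOV R2, 46  → R2 = 46
  SUB R1, R2  → R1 = 71 - 46 = 25
Final: R1 = 25

25


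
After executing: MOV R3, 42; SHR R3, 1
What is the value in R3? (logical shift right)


Register state trace:
  MOV R3, 42  → R3 = 42
  SHR R3, 1  → R3 = 42 >> 1 = 42 // 2^1 = 21
Final: R3 = 21

21


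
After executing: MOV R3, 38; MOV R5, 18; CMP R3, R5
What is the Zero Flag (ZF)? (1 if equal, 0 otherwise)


Register state trace:
  MOV R3, 38  → R3 = 38
  MOV R5, 18  → R5 = 18
  CMP R3, R5  → computes 38 - 18 = 20
  Result is nonzero, so values are not equal
ZF = 0

0


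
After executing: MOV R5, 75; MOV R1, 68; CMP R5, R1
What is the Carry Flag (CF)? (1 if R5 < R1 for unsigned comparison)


Register state trace:
  MOV R5, 75  → R5 = 75
  MOV R1, 68  → R1 = 68
  CMP R5, R1  → unsigned 75 - 68: no borrow
  75 >= 68, so CF = 0
CF = 0

0


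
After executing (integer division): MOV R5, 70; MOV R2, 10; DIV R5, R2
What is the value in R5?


Register state trace:
  MOV R5, 70  → R5 = 70
  MOV R2, 10  → R2 = 10
  DIV R5, R2  → R5 = 70 // 10 = 7
Final: R5 = 7

7


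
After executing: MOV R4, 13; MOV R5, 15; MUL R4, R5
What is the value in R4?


Register state trace:
  MOV R4, 13  → R4 = 13
  MOV R5, 15  → R5 = 15
  MUL R4, R5  → R4 = 13 * 15 = 195
Final: R4 = 195

195


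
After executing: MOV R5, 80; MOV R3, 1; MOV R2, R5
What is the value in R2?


Register state trace:
  MOV R5, 80  → R5 = 80
  MOV R3, 1  → R3 = 1
  MOV R2, R5  → R2 = 80
Final: R2 = 80

80


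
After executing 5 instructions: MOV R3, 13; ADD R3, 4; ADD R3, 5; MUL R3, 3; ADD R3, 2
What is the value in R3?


Register state trace:
  MOV R3, 13  → R3 = 13
  ADD R3, 4  → R3 = 13 + 4 = 17
  ADD R3, 5  → R3 = 17 + 5 = 22
  MUL R3, 3  → R3 = 22 * 3 = 66
  ADD R3, 2  → R3 = 66 + 2 = 68
Final: R3 = 68

68


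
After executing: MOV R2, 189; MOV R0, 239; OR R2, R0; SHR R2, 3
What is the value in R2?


Register state trace:
  MOV R2, 189  → R2 = 189 (0b10111101)
  MOV R0, 239  → R0 = 239 (0b11101111)
  OR R2, R0  → R2 = 189 OR 239 = 255 (0b11111111)
  SHR R2, 3  → R2 = 255 >> 3 = 31
Final: R2 = 31

31


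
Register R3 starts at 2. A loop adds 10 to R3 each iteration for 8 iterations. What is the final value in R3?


Starting value: R3 = 2
  Iter 1: R3 = 2 + 10 = 12
  Iter 2: R3 = 12 + 10 = 22
  Iter 3: R3 = 22 + 10 = 32
  Iter 4: R3 = 32 + 10 = 42
  Iter 5: R3 = 42 + 10 = 52
  Iter 6: R3 = 52 + 10 = 62
  Iter 7: R3 = 62 + 10 = 72
  Iter 8: R3 = 72 + 10 = 82
Final: R3 = 82

82


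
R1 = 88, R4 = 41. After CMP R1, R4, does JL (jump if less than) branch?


Trace:
  R1 = 88, R4 = 41
  CMP R1, R4  → compares 88 vs 41
  JL checks: is 88 less than 41?
  88 > 41, so condition is false
Branch taken: No

No


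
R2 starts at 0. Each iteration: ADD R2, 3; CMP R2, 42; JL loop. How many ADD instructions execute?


Loop trace (R2 starts at 0, target 42, step 3):
  ADD #1: R2 = 0 + 3 = 3  → 3 < 42, loop
  ADD #2: R2 = 3 + 3 = 6  → 6 < 42, loop
  ADD #3: R2 = 6 + 3 = 9  → 9 < 42, loop
  ADD #4: R2 = 9 + 3 = 12  → 12 < 42, loop
  ADD #5: R2 = 12 + 3 = 15  → 15 < 42, loop
  ADD #6: R2 = 15 + 3 = 18  → 18 < 42, loop
  ADD #7: R2 = 18 + 3 = 21  → 21 < 42, loop
  ADD #8: R2 = 21 + 3 = 24  → 24 < 42, loop
  ADD #9: R2 = 24 + 3 = 27  → 27 < 42, loop
  ADD #10: R2 = 27 + 3 = 30  → 30 < 42, loop
  ADD #11: R2 = 30 + 3 = 33  → 33 < 42, loop
  ADD #12: R2 = 33 + 3 = 36  → 36 < 42, loop
  ADD #13: R2 = 36 + 3 = 39  → 39 < 42, loop
  ADD #14: R2 = 39 + 3 = 42  → 42 >= 42, exit
Total ADD instructions: 14

14


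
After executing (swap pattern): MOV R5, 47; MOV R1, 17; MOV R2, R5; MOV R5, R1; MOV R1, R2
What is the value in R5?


Register state trace (swap pattern):
  MOV R5, 47  → R5 = 47
  MOV R1, 17  → R1 = 17
  MOV R2, R5  → R2 = 47  (save R5)
  MOV R5, R1  → R5 = 17  (R5 gets R1's value)
  MOV R1, R2  → R1 = 47  (R1 gets saved value)
Final: R5 = 17

17


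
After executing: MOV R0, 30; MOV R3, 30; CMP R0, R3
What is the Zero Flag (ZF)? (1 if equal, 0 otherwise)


Register state trace:
  MOV R0, 30  → R0 = 30
  MOV R3, 30  → R3 = 30
  CMP R0, R3  → computes 30 - 30 = 0
  Result is zero, so values are equal
ZF = 1

1


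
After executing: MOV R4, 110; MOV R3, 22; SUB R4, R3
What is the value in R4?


Register state trace:
  MOV R4, 110  → R4 = 110
  MOV R3, 22  → R3 = 22
  SUB R4, R3  → R4 = 110 - 22 = 88
Final: R4 = 88

88


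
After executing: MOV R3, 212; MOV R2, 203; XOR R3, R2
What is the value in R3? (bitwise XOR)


Register state trace:
  MOV R3, 212  → R3 = 212 (0b11010100)
  MOV R2, 203  → R2 = 203 (0b11001011)
  XOR R3, R2  → R3 = 212 XOR 203 = 31 (0b00011111)
Final: R3 = 31

31


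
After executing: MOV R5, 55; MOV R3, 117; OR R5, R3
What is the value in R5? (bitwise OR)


Register state trace:
  MOV R5, 55  → R5 = 55 (0b00110111)
  MOV R3, 117  → R3 = 117 (0b01110101)
  OR R5, R3   → R5 = 55 OR 117 = 119 (0b01110111)
Final: R5 = 119

119


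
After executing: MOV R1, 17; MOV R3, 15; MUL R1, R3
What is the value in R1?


Register state trace:
  MOV R1, 17  → R1 = 17
  MOV R3, 15  → R3 = 15
  MUL R1, R3  → R1 = 17 * 15 = 255
Final: R1 = 255

255


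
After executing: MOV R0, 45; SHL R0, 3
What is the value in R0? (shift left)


Register state trace:
  MOV R0, 45  → R0 = 45
  SHL R0, 3  → R0 = 45 << 3 = 45 * 2^3 = 360
Final: R0 = 360

360


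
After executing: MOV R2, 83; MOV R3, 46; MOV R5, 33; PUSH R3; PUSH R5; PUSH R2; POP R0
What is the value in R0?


Stack trace (top is rightmost):
  MOV R2, 83  → R2 = 83
  MOV R3, 46  → R3 = 46
  MOV R5, 33  → R5 = 33
  PUSH R3  → stack: [46]
  PUSH R5  → stack: [46, 33]
  PUSH R2  → stack: [46, 33, 83]
  POP R0  → R0 = 83, stack: [46, 33]
Final: R0 = 83

83


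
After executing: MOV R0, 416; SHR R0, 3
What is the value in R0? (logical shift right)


Register state trace:
  MOV R0, 416  → R0 = 416
  SHR R0, 3  → R0 = 416 >> 3 = 416 // 2^3 = 52
Final: R0 = 52

52


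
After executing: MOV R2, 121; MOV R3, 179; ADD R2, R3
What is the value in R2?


Register state trace:
  MOV R2, 121  → R2 = 121
  MOV R3, 179  → R3 = 179
  ADD R2, R3  → R2 = 121 + 179 = 300
Final: R2 = 300

300


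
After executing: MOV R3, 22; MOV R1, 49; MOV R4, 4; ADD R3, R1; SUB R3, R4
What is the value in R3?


Register state trace:
  MOV R3, 22  → R3 = 22
  MOV R1, 49  → R1 = 49
  MOV R4, 4  → R4 = 4
  ADD R3, R1  → R3 = 22 + 49 = 71
  SUB R3, R4  → R3 = 71 - 4 = 67
Final: R3 = 67

67


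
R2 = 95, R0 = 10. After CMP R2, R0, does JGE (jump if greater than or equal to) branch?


Trace:
  R2 = 95, R0 = 10
  CMP R2, R0  → compares 95 vs 10
  JGE checks: is 95 greater than or equal to 10?
  95 > 10, so condition is true
Branch taken: Yes

Yes


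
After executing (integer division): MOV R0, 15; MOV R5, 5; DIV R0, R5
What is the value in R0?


Register state trace:
  MOV R0, 15  → R0 = 15
  MOV R5, 5  → R5 = 5
  DIV R0, R5  → R0 = 15 // 5 = 3
Final: R0 = 3

3


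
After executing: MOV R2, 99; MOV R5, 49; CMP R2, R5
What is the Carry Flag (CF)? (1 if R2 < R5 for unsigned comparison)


Register state trace:
  MOV R2, 99  → R2 = 99
  MOV R5, 49  → R5 = 49
  CMP R2, R5  → unsigned 99 - 49: no borrow
  99 >= 49, so CF = 0
CF = 0

0


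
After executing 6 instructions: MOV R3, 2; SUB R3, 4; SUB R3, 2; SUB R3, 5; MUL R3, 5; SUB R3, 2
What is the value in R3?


Register state trace:
  MOV R3, 2  → R3 = 2
  SUB R3, 4  → R3 = 2 - 4 = -2
  SUB R3, 2  → R3 = -2 - 2 = -4
  SUB R3, 5  → R3 = -4 - 5 = -9
  MUL R3, 5  → R3 = -9 * 5 = -45
  SUB R3, 2  → R3 = -45 - 2 = -47
Final: R3 = -47

-47


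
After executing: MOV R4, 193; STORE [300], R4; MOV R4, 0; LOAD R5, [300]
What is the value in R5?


Register and memory trace:
  MOV R4, 193  → R4 = 193
  STORE [300], R4  → mem[300] = 193
  MOV R4, 0  → R4 = 0
  LOAD R5, [300]  → R5 = mem[300] = 193
Final: R5 = 193

193


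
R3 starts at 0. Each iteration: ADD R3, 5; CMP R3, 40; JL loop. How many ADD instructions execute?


Loop trace (R3 starts at 0, target 40, step 5):
  ADD #1: R3 = 0 + 5 = 5  → 5 < 40, loop
  ADD #2: R3 = 5 + 5 = 10  → 10 < 40, loop
  ADD #3: R3 = 10 + 5 = 15  → 15 < 40, loop
  ADD #4: R3 = 15 + 5 = 20  → 20 < 40, loop
  ADD #5: R3 = 20 + 5 = 25  → 25 < 40, loop
  ADD #6: R3 = 25 + 5 = 30  → 30 < 40, loop
  ADD #7: R3 = 30 + 5 = 35  → 35 < 40, loop
  ADD #8: R3 = 35 + 5 = 40  → 40 >= 40, exit
Total ADD instructions: 8

8


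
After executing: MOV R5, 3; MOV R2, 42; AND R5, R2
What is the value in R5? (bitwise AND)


Register state trace:
  MOV R5, 3  → R5 = 3 (0b00000011)
  MOV R2, 42  → R2 = 42 (0b00101010)
  AND R5, R2  → R5 = 3 AND 42 = 2 (0b00000010)
Final: R5 = 2

2


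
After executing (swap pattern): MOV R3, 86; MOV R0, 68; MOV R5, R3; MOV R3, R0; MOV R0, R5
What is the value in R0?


Register state trace (swap pattern):
  MOV R3, 86  → R3 = 86
  MOV R0, 68  → R0 = 68
  MOV R5, R3  → R5 = 86  (save R3)
  MOV R3, R0  → R3 = 68  (R3 gets R0's value)
  MOV R0, R5  → R0 = 86  (R0 gets saved value)
Final: R0 = 86

86


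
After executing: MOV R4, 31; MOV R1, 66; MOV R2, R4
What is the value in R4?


Register state trace:
  MOV R4, 31  → R4 = 31
  MOV R1, 66  → R1 = 66
  MOV R2, R4  → R2 = 31
Final: R4 = 31

31


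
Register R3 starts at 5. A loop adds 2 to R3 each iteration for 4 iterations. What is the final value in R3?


Starting value: R3 = 5
  Iter 1: R3 = 5 + 2 = 7
  Iter 2: R3 = 7 + 2 = 9
  Iter 3: R3 = 9 + 2 = 11
  Iter 4: R3 = 11 + 2 = 13
Final: R3 = 13

13


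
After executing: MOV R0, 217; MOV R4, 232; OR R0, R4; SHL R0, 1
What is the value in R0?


Register state trace:
  MOV R0, 217  → R0 = 217 (0b11011001)
  MOV R4, 232  → R4 = 232 (0b11101000)
  OR R0, R4  → R0 = 217 OR 232 = 249 (0b11111001)
  SHL R0, 1  → R0 = 249 << 1 = 498
Final: R0 = 498

498


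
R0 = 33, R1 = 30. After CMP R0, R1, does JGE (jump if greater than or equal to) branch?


Trace:
  R0 = 33, R1 = 30
  CMP R0, R1  → compares 33 vs 30
  JGE checks: is 33 greater than or equal to 30?
  33 > 30, so condition is true
Branch taken: Yes

Yes


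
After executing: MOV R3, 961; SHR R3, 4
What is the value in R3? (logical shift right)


Register state trace:
  MOV R3, 961  → R3 = 961
  SHR R3, 4  → R3 = 961 >> 4 = 961 // 2^4 = 60
Final: R3 = 60

60


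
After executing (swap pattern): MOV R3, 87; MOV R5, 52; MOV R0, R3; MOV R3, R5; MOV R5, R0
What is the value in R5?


Register state trace (swap pattern):
  MOV R3, 87  → R3 = 87
  MOV R5, 52  → R5 = 52
  MOV R0, R3  → R0 = 87  (save R3)
  MOV R3, R5  → R3 = 52  (R3 gets R5's value)
  MOV R5, R0  → R5 = 87  (R5 gets saved value)
Final: R5 = 87

87


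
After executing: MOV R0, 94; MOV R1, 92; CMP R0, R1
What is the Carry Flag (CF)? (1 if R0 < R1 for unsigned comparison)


Register state trace:
  MOV R0, 94  → R0 = 94
  MOV R1, 92  → R1 = 92
  CMP R0, R1  → unsigned 94 - 92: no borrow
  94 >= 92, so CF = 0
CF = 0

0


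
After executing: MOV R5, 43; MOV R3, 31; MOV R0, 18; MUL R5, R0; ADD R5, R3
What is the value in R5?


Register state trace:
  MOV R5, 43  → R5 = 43
  MOV R3, 31  → R3 = 31
  MOV R0, 18  → R0 = 18
  MUL R5, R0  → R5 = 43 * 18 = 774
  ADD R5, R3  → R5 = 774 + 31 = 805
Final: R5 = 805

805


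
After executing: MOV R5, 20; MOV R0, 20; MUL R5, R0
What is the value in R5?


Register state trace:
  MOV R5, 20  → R5 = 20
  MOV R0, 20  → R0 = 20
  MUL R5, R0  → R5 = 20 * 20 = 400
Final: R5 = 400

400


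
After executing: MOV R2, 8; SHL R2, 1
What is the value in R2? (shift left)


Register state trace:
  MOV R2, 8  → R2 = 8
  SHL R2, 1  → R2 = 8 << 1 = 8 * 2^1 = 16
Final: R2 = 16

16


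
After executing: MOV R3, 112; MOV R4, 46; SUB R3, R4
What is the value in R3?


Register state trace:
  MOV R3, 112  → R3 = 112
  MOV R4, 46  → R4 = 46
  SUB R3, R4  → R3 = 112 - 46 = 66
Final: R3 = 66

66


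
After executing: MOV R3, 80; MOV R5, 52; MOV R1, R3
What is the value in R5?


Register state trace:
  MOV R3, 80  → R3 = 80
  MOV R5, 52  → R5 = 52
  MOV R1, R3  → R1 = 80
Final: R5 = 52

52


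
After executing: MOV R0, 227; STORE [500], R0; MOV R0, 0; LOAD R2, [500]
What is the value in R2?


Register and memory trace:
  MOV R0, 227  → R0 = 227
  STORE [500], R0  → mem[500] = 227
  MOV R0, 0  → R0 = 0
  LOAD R2, [500]  → R2 = mem[500] = 227
Final: R2 = 227

227


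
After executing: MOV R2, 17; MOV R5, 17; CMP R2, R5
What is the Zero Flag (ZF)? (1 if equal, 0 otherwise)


Register state trace:
  MOV R2, 17  → R2 = 17
  MOV R5, 17  → R5 = 17
  CMP R2, R5  → computes 17 - 17 = 0
  Result is zero, so values are equal
ZF = 1

1


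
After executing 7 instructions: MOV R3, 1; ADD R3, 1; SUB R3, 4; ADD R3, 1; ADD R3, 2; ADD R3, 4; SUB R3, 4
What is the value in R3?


Register state trace:
  MOV R3, 1  → R3 = 1
  ADD R3, 1  → R3 = 1 + 1 = 2
  SUB R3, 4  → R3 = 2 - 4 = -2
  ADD R3, 1  → R3 = -2 + 1 = -1
  ADD R3, 2  → R3 = -1 + 2 = 1
  ADD R3, 4  → R3 = 1 + 4 = 5
  SUB R3, 4  → R3 = 5 - 4 = 1
Final: R3 = 1

1
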